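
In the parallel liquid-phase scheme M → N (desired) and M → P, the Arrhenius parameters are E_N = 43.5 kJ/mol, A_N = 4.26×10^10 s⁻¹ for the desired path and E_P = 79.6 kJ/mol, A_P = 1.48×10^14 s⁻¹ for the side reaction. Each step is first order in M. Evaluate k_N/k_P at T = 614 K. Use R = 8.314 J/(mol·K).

0.339

With equal orders, S_{N/P} = k_N/k_P = (A_N/A_P)·exp[(E_P−E_N)/(RT)].
(E_P−E_N)/(RT) = (79.6−43.5)×10³/(8.314×614) = 36100/5105 = 7.072.
k_N/k_P = (4.26×10^10/1.48×10^14)·exp(7.072) = 2.878×10^-4 × 1178 = 0.339.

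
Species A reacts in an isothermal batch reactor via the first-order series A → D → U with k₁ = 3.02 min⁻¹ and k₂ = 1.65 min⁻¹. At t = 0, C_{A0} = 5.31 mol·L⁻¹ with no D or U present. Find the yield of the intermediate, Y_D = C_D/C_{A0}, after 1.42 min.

Solving the coupled first-order balances gives C_D(t) = [k₁/(k₂−k₁)]·C_{A0}·(e^(−k₁t) − e^(−k₂t)).
e^(−k₁t) = e^(−3.02×1.42) = e^(−4.288) = 0.01373; e^(−k₂t) = e^(−2.343) = 0.09604.
C_D = 3.02×5.31/(1.65−3.02) × (0.01373−0.09604) = (-11.71)×(-0.08231) = 0.9635 mol·L⁻¹.
Y_D = C_D/C_{A0} = 0.9635/5.31 = 0.181.

0.181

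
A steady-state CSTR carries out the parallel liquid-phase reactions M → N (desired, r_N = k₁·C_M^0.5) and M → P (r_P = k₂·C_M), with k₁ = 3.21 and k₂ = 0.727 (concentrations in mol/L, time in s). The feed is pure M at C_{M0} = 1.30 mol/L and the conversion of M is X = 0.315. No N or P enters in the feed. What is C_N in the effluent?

0.337 mol/L

Exit C_M = C_{M0}(1−X) = 1.30×0.685 = 0.8905 mol/L.
Rates in a CSTR are evaluated at the outlet concentration: r_N = 3.21×0.8905^0.5 = 3.029, r_P = 0.727×0.8905 = 0.6474.
Fraction of consumed M going to N: r_N/(r_N+r_P) = 0.8239.
C_N = 0.8239·C_{M0}·X = 0.8239×1.30×0.315 = 0.337 mol/L.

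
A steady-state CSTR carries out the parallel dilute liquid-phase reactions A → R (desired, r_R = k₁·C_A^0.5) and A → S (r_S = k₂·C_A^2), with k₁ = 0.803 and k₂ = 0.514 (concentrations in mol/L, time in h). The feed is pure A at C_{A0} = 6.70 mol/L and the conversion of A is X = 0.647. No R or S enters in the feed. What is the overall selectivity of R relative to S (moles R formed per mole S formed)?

0.430

Exit C_A = C_{A0}(1−X) = 6.70×0.353 = 2.365 mol/L.
A CSTR operates uniformly at the exit composition, giving r_R = 1.235 and r_S = 2.875 (each k·C_A^n at C_A = 2.365).
Overall selectivity = C_R/C_S = r_Rτ/(r_Sτ) = r_R/r_S = 0.430.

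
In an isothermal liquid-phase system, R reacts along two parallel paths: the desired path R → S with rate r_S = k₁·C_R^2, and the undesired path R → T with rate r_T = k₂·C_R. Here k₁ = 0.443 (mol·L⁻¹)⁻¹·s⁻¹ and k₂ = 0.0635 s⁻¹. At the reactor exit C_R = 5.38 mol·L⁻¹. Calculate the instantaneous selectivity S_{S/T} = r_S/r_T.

S_{S/T} = r_S/r_T = (k₁·C_R^2)/(k₂·C_R) = (k₁/k₂)·C_R.
= (0.443×5.380^2) / (0.0635×5.380) = 12.82/0.3416 = 37.5.

37.5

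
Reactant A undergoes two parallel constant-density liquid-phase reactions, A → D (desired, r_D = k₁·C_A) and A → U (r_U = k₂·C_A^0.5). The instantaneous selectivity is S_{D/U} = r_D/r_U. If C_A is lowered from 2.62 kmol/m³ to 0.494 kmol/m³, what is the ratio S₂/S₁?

S_{D/U} = (k₁/k₂)·C_A^0.5, so S₂/S₁ = (C_{A,2}/C_{A,1})^0.5.
= (0.494/2.62)^0.5 = (0.1885)^0.5 = 0.434.
Selectivity toward D falls as C_A falls — high-concentration operation is favoured.

0.434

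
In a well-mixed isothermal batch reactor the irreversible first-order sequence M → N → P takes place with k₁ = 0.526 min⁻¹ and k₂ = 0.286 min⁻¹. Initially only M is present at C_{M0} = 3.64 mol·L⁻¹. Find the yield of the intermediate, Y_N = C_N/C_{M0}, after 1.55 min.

The intermediate concentration in a first-order A→B→C sequence is C_N = k₁C_{M0}(e^(−k₁t) − e^(−k₂t))/(k₂−k₁).
e^(−k₁t) = e^(−0.526×1.55) = e^(−0.8153) = 0.4425; e^(−k₂t) = e^(−0.4433) = 0.6419.
C_N = 0.526×3.64/(0.286−0.526) × (0.4425−0.6419) = (-7.978)×(-0.1994) = 1.591 mol·L⁻¹.
Y_N = C_N/C_{M0} = 1.591/3.64 = 0.437.

0.437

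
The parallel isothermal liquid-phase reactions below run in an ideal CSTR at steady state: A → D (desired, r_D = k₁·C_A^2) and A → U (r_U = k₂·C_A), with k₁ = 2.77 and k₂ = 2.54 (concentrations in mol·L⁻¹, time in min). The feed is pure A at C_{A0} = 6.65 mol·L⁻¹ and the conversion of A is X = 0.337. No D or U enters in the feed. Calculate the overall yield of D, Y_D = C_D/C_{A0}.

Exit C_A = C_{A0}(1−X) = 6.65×0.663 = 4.409 mol·L⁻¹.
Rates in a CSTR are evaluated at the outlet concentration: r_D = 2.77×4.409^2 = 53.85, r_U = 2.54×4.409 = 11.20.
Fraction of consumed A going to D: r_D/(r_D+r_U) = 0.8278.
C_D = 0.8278·C_{A0}·X = 0.8278×6.65×0.337 = 1.86 mol·L⁻¹; Y_D = C_D/C_{A0} = 0.279.

0.279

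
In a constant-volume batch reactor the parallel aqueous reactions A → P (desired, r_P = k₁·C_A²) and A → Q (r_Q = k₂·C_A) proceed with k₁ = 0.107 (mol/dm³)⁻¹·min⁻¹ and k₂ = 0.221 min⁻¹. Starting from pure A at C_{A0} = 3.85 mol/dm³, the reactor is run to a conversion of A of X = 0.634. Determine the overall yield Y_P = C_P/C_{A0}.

C_A = C_{A0}(1−X) = 1.409 mol/dm³.
Along a PFR/batch, dC_Q/dC_A = −r_Q/(r_P+r_Q) = −k₂/(k₂+k₁·C_A).
Integrating from C_{A0} to C_A: C_Q = (0.221/0.107)·ln[(0.221+0.107·3.85)/(0.221+0.107·1.41)] = 2.065·ln(0.6330/0.3718) = 1.099 mol/dm³.
Then C_P = (C_{A0}−C_A) − C_Q = 2.441 − 1.099 = 1.342 mol/dm³.
Y_P = C_P/C_{A0} = 1.342/3.85 = 0.349.

0.349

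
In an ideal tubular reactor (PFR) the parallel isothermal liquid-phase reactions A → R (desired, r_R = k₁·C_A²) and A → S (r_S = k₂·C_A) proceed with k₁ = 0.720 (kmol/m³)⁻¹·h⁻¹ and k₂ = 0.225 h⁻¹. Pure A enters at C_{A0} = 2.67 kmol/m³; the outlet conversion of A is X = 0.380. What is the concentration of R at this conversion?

C_A = C_{A0}(1−X) = 1.655 kmol/m³.
Along a PFR/batch, dC_S/dC_A = −r_S/(r_R+r_S) = −k₂/(k₂+k₁·C_A).
Integrating from C_{A0} to C_A: C_S = (0.225/0.720)·ln[(0.225+0.720·2.67)/(0.225+0.720·1.66)] = 0.3125·ln(2.147/1.417) = 0.1299 kmol/m³.
Then C_R = (C_{A0}−C_A) − C_S = 1.015 − 0.1299 = 0.8847 kmol/m³.

0.885 kmol/m³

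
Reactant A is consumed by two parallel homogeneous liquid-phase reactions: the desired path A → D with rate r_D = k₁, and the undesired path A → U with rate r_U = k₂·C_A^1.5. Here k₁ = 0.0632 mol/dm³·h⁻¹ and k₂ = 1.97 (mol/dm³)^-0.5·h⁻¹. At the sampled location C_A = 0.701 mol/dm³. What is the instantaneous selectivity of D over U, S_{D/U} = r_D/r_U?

0.0547

S_{D/U} = r_D/r_U = (k₁)/(k₂·C_A^1.5) = (k₁/k₂)·C_A^-1.5.
= (0.0632) / (1.97×0.7010^1.5) = 0.06320/1.156 = 0.0547.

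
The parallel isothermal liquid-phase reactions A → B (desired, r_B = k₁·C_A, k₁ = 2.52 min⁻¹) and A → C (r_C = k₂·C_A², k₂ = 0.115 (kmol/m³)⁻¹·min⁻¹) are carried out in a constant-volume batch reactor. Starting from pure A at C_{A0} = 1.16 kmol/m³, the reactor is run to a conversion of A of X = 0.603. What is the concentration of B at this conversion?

C_A = C_{A0}(1−X) = 0.4605 kmol/m³.
Along a PFR/batch, dC_B/dC_A = −r_B/(r_B+r_C) = −k₁/(k₁+k₂·C_A).
Integrating from C_{A0} to C_A: C_B = (2.52/0.115)·ln[(2.52+0.115·1.16)/(2.52+0.115·0.461)] = 21.91·ln(2.653/2.573) = 0.6746 kmol/m³.

0.675 kmol/m³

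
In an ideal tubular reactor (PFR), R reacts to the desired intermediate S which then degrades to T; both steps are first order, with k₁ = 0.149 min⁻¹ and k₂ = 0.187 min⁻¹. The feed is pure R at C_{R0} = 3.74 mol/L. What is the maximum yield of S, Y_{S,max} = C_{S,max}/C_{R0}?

0.327

For a first-order series the maximum intermediate yield is C_{S,max}/C_{R0} = (k₁/k₂)^[k₂/(k₂−k₁)].
= (0.149/0.187)^(0.187/(0.187−0.149)) = (0.7968)^(4.921) = 0.3270.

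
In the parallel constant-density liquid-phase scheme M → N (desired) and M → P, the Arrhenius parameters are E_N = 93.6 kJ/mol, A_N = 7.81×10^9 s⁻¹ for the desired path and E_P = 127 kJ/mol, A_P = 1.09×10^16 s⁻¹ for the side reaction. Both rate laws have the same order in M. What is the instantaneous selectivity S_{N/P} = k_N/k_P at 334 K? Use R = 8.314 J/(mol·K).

0.120

k_N/k_P = (A_N/A_P)·exp[−(E_N−E_P)/(RT)] = (A_N/A_P)·exp[(E_P−E_N)/(RT)].
(E_P−E_N)/(RT) = (127−93.6)×10³/(8.314×334) = 33400/2777 = 12.03.
k_N/k_P = (7.81×10^9/1.09×10^16)·exp(12.03) = 7.165×10^-7 × 1.674×10^5 = 0.120.
Since E_N < E_P, lowering the temperature improves selectivity toward N.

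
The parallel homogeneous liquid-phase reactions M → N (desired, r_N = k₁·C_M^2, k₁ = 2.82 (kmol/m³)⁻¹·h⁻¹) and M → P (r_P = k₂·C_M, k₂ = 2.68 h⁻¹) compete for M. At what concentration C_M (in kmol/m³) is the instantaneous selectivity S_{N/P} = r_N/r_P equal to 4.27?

4.06 kmol/m³

S_{N/P} = (k₁/k₂)·C_M ⇒ C_M = S·k₂/k₁.
= 4.27×2.68/2.82 = 4.06 kmol/m³.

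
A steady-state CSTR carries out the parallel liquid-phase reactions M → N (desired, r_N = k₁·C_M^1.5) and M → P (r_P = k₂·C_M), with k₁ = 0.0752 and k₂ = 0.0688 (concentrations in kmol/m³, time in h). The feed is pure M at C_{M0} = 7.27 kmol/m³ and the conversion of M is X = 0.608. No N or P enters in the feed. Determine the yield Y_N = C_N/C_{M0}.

Exit C_M = C_{M0}(1−X) = 7.27×0.392 = 2.850 kmol/m³.
A CSTR operates uniformly at the exit composition, giving r_N = 0.3618 and r_P = 0.1961 (each k·C_M^n at C_M = 2.850).
Fraction of consumed M going to N: r_N/(r_N+r_P) = 0.6485.
C_N = 0.6485·C_{M0}·X = 0.6485×7.27×0.608 = 2.87 kmol/m³; Y_N = C_N/C_{M0} = 0.394.

0.394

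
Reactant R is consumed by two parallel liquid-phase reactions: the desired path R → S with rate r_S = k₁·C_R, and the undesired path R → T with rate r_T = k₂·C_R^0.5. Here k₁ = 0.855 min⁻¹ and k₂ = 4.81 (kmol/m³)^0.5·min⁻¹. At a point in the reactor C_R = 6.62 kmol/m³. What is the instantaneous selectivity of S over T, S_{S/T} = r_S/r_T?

S_{S/T} = r_S/r_T = (k₁·C_R)/(k₂·C_R^0.5) = (k₁/k₂)·C_R^0.5.
= (0.855×6.620) / (4.81×6.620^0.5) = 5.660/12.38 = 0.457.
Since the desired path is higher order in R, keeping C_R high (PFR or concentrated feed) favours S.

0.457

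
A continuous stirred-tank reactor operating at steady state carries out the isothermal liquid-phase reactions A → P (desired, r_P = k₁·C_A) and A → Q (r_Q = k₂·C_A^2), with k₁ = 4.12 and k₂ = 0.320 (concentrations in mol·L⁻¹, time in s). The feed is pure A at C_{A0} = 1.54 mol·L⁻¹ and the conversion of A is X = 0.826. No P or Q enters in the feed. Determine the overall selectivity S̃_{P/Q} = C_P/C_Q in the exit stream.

48.0

Exit C_A = C_{A0}(1−X) = 1.54×0.174 = 0.2680 mol·L⁻¹.
In a CSTR the entire volume is at exit conditions, so r_P = 4.12×0.2680 = 1.104 and r_Q = 0.320×0.2680^2 = 0.02298.
Overall selectivity = C_P/C_Q = r_Pτ/(r_Qτ) = r_P/r_Q = 48.0.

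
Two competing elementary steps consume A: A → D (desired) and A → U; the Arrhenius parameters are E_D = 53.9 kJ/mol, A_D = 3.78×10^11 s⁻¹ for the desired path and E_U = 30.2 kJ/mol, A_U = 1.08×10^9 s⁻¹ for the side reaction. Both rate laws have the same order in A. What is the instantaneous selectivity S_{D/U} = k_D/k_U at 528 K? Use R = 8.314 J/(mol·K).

1.58

With equal orders, S_{D/U} = k_D/k_U = (A_D/A_U)·exp[(E_U−E_D)/(RT)].
(E_U−E_D)/(RT) = (30.2−53.9)×10³/(8.314×528) = -23700/4390 = -5.399.
k_D/k_U = (3.78×10^11/1.08×10^9)·exp(-5.399) = 350.0 × 0.004522 = 1.58.
Since E_D > E_U, raising the temperature improves selectivity toward D.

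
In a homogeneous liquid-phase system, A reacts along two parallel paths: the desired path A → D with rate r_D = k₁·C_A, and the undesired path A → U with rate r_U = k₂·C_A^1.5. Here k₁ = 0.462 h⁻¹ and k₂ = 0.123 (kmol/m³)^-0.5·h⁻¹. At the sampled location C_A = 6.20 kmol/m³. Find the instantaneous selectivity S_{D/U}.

1.51

S_{D/U} = r_D/r_U = (k₁·C_A)/(k₂·C_A^1.5) = (k₁/k₂)·C_A^-0.5.
= (0.462×6.200) / (0.123×6.200^1.5) = 2.864/1.899 = 1.51.
The undesired path is higher order in A, so low C_A (CSTR or dilute feed) favours D.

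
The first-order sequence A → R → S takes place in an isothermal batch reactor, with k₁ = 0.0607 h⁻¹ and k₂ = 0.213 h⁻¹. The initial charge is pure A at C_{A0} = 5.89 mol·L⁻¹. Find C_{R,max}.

For a first-order series the maximum intermediate yield is C_{R,max}/C_{A0} = (k₁/k₂)^[k₂/(k₂−k₁)].
= (0.0607/0.213)^(0.213/(0.213−0.0607)) = (0.2850)^(1.399) = 0.1728.
C_{R,max} = 0.1728×5.89 = 1.02 mol·L⁻¹.

1.02 mol·L⁻¹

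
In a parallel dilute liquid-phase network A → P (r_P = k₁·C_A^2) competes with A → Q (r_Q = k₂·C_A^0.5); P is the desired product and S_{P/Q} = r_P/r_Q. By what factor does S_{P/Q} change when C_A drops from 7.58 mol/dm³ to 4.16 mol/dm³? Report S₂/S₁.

0.407

S_{P/Q} = (k₁/k₂)·C_A^1.5, so S₂/S₁ = (C_{A,2}/C_{A,1})^1.5.
= (4.16/7.58)^1.5 = (0.5488)^1.5 = 0.407.
Selectivity toward P falls as C_A falls — high-concentration operation is favoured.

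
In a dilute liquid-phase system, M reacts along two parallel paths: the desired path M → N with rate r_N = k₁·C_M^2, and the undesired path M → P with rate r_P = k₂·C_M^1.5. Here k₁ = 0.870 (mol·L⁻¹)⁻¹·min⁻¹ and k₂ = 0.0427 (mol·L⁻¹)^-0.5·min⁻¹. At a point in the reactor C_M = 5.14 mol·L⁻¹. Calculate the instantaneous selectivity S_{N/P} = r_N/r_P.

46.2

S_{N/P} = r_N/r_P = (k₁·C_M^2)/(k₂·C_M^1.5) = (k₁/k₂)·C_M^0.5.
= (0.870×5.140^2) / (0.0427×5.140^1.5) = 22.99/0.4976 = 46.2.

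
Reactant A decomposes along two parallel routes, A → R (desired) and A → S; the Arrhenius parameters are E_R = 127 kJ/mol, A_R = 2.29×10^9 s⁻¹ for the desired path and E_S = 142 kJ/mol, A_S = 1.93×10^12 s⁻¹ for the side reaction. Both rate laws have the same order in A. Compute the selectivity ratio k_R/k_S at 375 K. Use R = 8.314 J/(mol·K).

With equal orders, S_{R/S} = k_R/k_S = (A_R/A_S)·exp[(E_S−E_R)/(RT)].
(E_S−E_R)/(RT) = (142−127)×10³/(8.314×375) = 15000/3118 = 4.811.
k_R/k_S = (2.29×10^9/1.93×10^12)·exp(4.811) = 0.001187 × 122.9 = 0.146.
Since E_R < E_S, lowering the temperature improves selectivity toward R.

0.146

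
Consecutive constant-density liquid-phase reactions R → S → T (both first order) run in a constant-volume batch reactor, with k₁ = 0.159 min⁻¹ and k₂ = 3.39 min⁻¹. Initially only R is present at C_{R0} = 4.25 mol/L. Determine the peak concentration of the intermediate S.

At the optimum, C_{S,max}/C_{R0} = (k₁/k₂)^[k₂/(k₂−k₁)].
= (0.159/3.39)^(3.39/(3.39−0.159)) = (0.04690)^(1.049) = 0.04035.
C_{S,max} = 0.04035×4.25 = 0.171 mol/L.

0.171 mol/L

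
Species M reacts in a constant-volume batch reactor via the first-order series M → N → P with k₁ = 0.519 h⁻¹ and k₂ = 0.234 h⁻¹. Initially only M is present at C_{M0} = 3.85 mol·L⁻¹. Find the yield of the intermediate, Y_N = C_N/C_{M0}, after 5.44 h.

For first-order series with pure M initially, C_N(t) = k₁C_{M0}/(k₂−k₁)·(e^(−k₁t) − e^(−k₂t)).
e^(−k₁t) = e^(−0.519×5.44) = e^(−2.823) = 0.05941; e^(−k₂t) = e^(−1.273) = 0.2800.
C_N = 0.519×3.85/(0.234−0.519) × (0.05941−0.2800) = (-7.011)×(-0.2206) = 1.547 mol·L⁻¹.
Y_N = C_N/C_{M0} = 1.547/3.85 = 0.402.

0.402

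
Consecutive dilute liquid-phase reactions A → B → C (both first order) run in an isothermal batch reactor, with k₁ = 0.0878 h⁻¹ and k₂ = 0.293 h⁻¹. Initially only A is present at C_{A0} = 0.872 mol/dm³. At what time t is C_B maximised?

5.87 h

Setting dC_B/dt = 0 gives t_opt = ln(k₂/k₁)/(k₂−k₁).
= ln(0.293/0.0878)/(0.293−0.0878) = ln(3.337)/0.2052 = 1.205/0.2052 = 5.87 h.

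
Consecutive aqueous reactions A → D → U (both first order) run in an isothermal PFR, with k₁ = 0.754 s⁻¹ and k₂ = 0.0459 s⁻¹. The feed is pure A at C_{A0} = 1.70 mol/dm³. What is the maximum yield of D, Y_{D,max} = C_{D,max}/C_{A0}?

At the optimum, C_{D,max}/C_{A0} = (k₁/k₂)^[k₂/(k₂−k₁)].
= (0.754/0.0459)^(0.0459/(0.0459−0.754)) = (16.43)^(-0.06482) = 0.8341.

0.834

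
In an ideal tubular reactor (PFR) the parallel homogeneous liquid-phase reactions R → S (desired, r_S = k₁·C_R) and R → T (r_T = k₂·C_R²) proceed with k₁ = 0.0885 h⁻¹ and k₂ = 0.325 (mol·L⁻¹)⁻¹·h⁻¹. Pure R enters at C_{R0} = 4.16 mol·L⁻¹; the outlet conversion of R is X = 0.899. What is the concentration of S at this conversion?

C_R = C_{R0}(1−X) = 0.4202 mol·L⁻¹.
Along a PFR/batch, dC_S/dC_R = −r_S/(r_S+r_T) = −k₁/(k₁+k₂·C_R).
Integrating from C_{R0} to C_R: C_S = (0.0885/0.325)·ln[(0.0885+0.325·4.16)/(0.0885+0.325·0.420)] = 0.2723·ln(1.441/0.2251) = 0.5055 mol·L⁻¹.

0.506 mol·L⁻¹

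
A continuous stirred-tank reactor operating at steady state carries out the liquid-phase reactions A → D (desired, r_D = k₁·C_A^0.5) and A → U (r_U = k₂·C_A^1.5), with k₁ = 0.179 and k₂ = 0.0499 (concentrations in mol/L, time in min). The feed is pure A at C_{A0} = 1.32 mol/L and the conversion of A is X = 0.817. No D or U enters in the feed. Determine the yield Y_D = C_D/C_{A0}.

0.765

Exit C_A = C_{A0}(1−X) = 1.32×0.183 = 0.2416 mol/L.
In a CSTR the entire volume is at exit conditions, so r_D = 0.179×0.2416^0.5 = 0.08798 and r_U = 0.0499×0.2416^1.5 = 0.005924.
Fraction of consumed A going to D: r_D/(r_D+r_U) = 0.9369.
C_D = 0.9369·C_{A0}·X = 0.9369×1.32×0.817 = 1.01 mol/L; Y_D = C_D/C_{A0} = 0.765.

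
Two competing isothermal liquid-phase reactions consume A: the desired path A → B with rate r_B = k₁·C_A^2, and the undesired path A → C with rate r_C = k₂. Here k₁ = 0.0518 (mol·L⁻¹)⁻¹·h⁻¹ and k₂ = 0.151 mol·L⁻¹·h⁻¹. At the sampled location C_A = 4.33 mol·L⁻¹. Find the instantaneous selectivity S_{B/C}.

6.43

S_{B/C} = r_B/r_C = (k₁·C_A^2)/(k₂) = (k₁/k₂)·C_A^2.
= (0.0518×4.330^2) / (0.151) = 0.9712/0.1510 = 6.43.
Since the desired path is higher order in A, keeping C_A high (PFR or concentrated feed) favours B.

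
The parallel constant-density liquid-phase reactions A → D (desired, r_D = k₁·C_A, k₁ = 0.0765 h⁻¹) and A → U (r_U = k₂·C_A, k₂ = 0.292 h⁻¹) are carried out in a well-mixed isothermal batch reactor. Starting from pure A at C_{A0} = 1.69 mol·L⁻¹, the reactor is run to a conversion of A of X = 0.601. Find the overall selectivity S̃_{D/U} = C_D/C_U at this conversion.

0.262

C_A = C_{A0}(1−X) = 0.6743 mol·L⁻¹.
Both paths are first order in A, so the instantaneous fraction to D is constant: dC_D/d(−C_A) = k₁/(k₁+k₂) = 0.2076.
C_D = 0.2076·(C_{A0}−C_A) = 0.2076×1.016 = 0.211 mol·L⁻¹.
C_U = (C_{A0}−C_A)−C_D = 0.8048 mol·L⁻¹; S̃_{D/U} = 0.2109/0.8048 = 0.262.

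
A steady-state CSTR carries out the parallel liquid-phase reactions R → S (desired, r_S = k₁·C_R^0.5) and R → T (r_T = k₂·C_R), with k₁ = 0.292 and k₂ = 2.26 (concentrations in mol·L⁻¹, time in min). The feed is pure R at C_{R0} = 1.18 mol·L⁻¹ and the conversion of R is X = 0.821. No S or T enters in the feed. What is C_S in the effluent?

Exit C_R = C_{R0}(1−X) = 1.18×0.179 = 0.2112 mol·L⁻¹.
In a CSTR the entire volume is at exit conditions, so r_S = 0.292×0.2112^0.5 = 0.1342 and r_T = 2.26×0.2112 = 0.4774.
Fraction of consumed R going to S: r_S/(r_S+r_T) = 0.2194.
C_S = 0.2194·C_{R0}·X = 0.2194×1.18×0.821 = 0.213 mol·L⁻¹.

0.213 mol·L⁻¹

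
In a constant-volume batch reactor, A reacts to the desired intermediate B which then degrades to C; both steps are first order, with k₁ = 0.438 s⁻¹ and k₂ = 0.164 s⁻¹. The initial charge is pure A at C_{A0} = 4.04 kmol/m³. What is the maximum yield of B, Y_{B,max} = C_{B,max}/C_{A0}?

At the optimum, C_{B,max}/C_{A0} = (k₁/k₂)^[k₂/(k₂−k₁)].
= (0.438/0.164)^(0.164/(0.164−0.438)) = (2.671)^(-0.5985) = 0.5554.

0.555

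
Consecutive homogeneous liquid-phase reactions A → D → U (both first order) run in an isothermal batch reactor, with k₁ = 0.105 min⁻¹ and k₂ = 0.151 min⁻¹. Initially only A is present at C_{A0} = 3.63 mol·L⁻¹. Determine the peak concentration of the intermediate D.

1.10 mol·L⁻¹

Evaluating C_D at t_opt = ln(k₂/k₁)/(k₂−k₁) gives C_{D,max}/C_{A0} = (k₁/k₂)^[k₂/(k₂−k₁)].
= (0.105/0.151)^(0.151/(0.151−0.105)) = (0.6954)^(3.283) = 0.3034.
C_{D,max} = 0.3034×3.63 = 1.10 mol·L⁻¹.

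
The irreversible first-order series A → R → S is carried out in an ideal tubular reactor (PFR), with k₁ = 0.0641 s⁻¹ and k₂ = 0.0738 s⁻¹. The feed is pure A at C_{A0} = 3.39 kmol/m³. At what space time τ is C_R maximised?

The intermediate peaks when r₁ = r₂, i.e. k₁e^(−k₁τ) = k₂e^(−k₂τ), giving τ_opt = ln(k₂/k₁)/(k₂−k₁).
= ln(0.0738/0.0641)/(0.0738−0.0641) = ln(1.151)/0.009700 = 0.1409/0.009700 = 14.5 s.

14.5 s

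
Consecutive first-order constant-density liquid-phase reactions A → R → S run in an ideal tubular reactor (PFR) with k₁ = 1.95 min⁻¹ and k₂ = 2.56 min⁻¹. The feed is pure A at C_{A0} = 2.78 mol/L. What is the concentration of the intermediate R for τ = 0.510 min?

The intermediate concentration in a first-order A→B→C sequence is C_R = k₁C_{A0}(e^(−k₁τ) − e^(−k₂τ))/(k₂−k₁).
e^(−k₁τ) = e^(−1.95×0.510) = e^(−0.9945) = 0.3699; e^(−k₂τ) = e^(−1.306) = 0.2710.
C_R = 1.95×2.78/(2.56−1.95) × (0.3699−0.2710) = 8.887×0.09890 = 0.8789 mol/L.

0.879 mol/L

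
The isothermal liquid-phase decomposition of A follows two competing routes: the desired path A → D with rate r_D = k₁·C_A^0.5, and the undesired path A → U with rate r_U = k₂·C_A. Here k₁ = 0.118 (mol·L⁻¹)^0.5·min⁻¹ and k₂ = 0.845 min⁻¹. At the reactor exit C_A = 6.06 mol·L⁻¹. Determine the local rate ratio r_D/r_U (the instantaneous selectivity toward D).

0.0567

S_{D/U} = r_D/r_U = (k₁·C_A^0.5)/(k₂·C_A) = (k₁/k₂)·C_A^-0.5.
= (0.118×6.060^0.5) / (0.845×6.060) = 0.2905/5.121 = 0.0567.
The undesired path is higher order in A, so low C_A (CSTR or dilute feed) favours D.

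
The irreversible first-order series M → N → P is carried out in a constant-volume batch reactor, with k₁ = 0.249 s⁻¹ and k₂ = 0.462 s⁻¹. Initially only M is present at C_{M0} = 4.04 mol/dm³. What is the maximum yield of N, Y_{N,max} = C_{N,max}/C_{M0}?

Evaluating C_N at t_opt = ln(k₂/k₁)/(k₂−k₁) gives C_{N,max}/C_{M0} = (k₁/k₂)^[k₂/(k₂−k₁)].
= (0.249/0.462)^(0.462/(0.462−0.249)) = (0.5390)^(2.169) = 0.2617.

0.262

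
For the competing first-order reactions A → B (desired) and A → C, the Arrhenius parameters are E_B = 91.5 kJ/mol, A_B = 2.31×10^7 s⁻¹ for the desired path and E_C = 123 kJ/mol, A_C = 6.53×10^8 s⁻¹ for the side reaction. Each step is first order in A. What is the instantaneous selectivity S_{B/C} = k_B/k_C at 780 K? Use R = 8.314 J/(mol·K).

4.55

With equal orders, S_{B/C} = k_B/k_C = (A_B/A_C)·exp[(E_C−E_B)/(RT)].
(E_C−E_B)/(RT) = (123−91.5)×10³/(8.314×780) = 31500/6485 = 4.857.
k_B/k_C = (2.31×10^7/6.53×10^8)·exp(4.857) = 0.03538 × 128.7 = 4.55.
Since E_B < E_C, lowering the temperature improves selectivity toward B.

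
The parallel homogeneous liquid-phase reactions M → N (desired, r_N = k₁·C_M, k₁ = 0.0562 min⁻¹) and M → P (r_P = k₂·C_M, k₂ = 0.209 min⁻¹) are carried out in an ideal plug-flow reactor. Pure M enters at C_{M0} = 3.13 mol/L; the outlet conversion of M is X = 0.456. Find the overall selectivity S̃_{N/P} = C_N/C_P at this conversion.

0.269

C_M = C_{M0}(1−X) = 1.703 mol/L.
Both paths are first order in M, so the instantaneous fraction to N is constant: dC_N/d(−C_M) = k₁/(k₁+k₂) = 0.2119.
C_N = 0.2119·(C_{M0}−C_M) = 0.2119×1.427 = 0.302 mol/L.
C_P = (C_{M0}−C_M)−C_N = 1.125 mol/L; S̃_{N/P} = 0.3025/1.125 = 0.269.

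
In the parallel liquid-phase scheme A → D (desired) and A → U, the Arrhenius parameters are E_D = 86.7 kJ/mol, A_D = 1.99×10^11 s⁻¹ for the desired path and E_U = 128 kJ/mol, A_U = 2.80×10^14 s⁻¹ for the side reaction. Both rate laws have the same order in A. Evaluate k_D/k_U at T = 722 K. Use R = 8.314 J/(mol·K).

0.691

k_D/k_U = (A_D/A_U)·exp[−(E_D−E_U)/(RT)] = (A_D/A_U)·exp[(E_U−E_D)/(RT)].
(E_U−E_D)/(RT) = (128−86.7)×10³/(8.314×722) = 41300/6003 = 6.880.
k_D/k_U = (1.99×10^11/2.80×10^14)·exp(6.880) = 7.107×10^-4 × 972.8 = 0.691.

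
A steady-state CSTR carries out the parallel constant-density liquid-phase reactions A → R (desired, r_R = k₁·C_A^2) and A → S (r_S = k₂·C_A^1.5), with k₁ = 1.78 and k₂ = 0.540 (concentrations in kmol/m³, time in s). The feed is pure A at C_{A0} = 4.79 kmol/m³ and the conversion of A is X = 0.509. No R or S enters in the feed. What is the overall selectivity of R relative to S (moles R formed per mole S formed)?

5.06

Exit C_A = C_{A0}(1−X) = 4.79×0.491 = 2.352 kmol/m³.
A CSTR operates uniformly at the exit composition, giving r_R = 9.846 and r_S = 1.948 (each k·C_A^n at C_A = 2.352).
Overall selectivity = C_R/C_S = r_Rτ/(r_Sτ) = r_R/r_S = 5.06.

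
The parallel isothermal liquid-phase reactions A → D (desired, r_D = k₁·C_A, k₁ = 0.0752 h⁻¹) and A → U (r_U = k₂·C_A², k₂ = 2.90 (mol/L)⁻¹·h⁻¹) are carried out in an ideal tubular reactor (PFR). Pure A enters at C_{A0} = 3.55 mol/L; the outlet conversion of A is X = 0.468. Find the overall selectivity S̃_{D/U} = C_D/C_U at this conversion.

0.00985

C_A = C_{A0}(1−X) = 1.889 mol/L.
Along a PFR/batch, dC_D/dC_A = −r_D/(r_D+r_U) = −k₁/(k₁+k₂·C_A).
Integrating from C_{A0} to C_A: C_D = (0.0752/2.90)·ln[(0.0752+2.90·3.55)/(0.0752+2.90·1.89)] = 0.02593·ln(10.37/5.552) = 0.01620 mol/L.
C_U = (C_{A0}−C_A)−C_D = 1.645 mol/L; S̃_{D/U} = 0.01620/1.645 = 0.00985.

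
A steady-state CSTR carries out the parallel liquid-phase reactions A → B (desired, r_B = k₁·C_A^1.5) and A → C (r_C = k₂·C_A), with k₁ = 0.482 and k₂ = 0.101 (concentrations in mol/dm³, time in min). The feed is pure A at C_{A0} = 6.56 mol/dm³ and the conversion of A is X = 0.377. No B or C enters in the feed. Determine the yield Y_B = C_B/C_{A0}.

Exit C_A = C_{A0}(1−X) = 6.56×0.623 = 4.087 mol/dm³.
A CSTR operates uniformly at the exit composition, giving r_B = 3.982 and r_C = 0.4128 (each k·C_A^n at C_A = 4.087).
Fraction of consumed A going to B: r_B/(r_B+r_C) = 0.9061.
C_B = 0.9061·C_{A0}·X = 0.9061×6.56×0.377 = 2.24 mol/dm³; Y_B = C_B/C_{A0} = 0.342.

0.342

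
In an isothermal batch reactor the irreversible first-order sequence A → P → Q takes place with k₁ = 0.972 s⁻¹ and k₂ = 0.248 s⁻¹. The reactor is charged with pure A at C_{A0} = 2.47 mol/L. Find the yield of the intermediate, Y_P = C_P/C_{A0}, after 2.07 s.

0.624

For first-order series with pure A initially, C_P(t) = k₁C_{A0}/(k₂−k₁)·(e^(−k₁t) − e^(−k₂t)).
e^(−k₁t) = e^(−0.972×2.07) = e^(−2.012) = 0.1337; e^(−k₂t) = e^(−0.5134) = 0.5985.
C_P = 0.972×2.47/(0.248−0.972) × (0.1337−0.5985) = (-3.316)×(-0.4648) = 1.541 mol/L.
Y_P = C_P/C_{A0} = 1.541/2.47 = 0.624.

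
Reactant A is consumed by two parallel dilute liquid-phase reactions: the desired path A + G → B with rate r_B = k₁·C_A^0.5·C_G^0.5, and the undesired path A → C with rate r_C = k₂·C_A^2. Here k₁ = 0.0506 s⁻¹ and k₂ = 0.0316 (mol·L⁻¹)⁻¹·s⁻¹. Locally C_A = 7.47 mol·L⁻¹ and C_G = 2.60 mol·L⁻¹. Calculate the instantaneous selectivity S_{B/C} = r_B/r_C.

0.126

S_{B/C} = r_B/r_C = (k₁·C_A^0.5·C_G^0.5)/(k₂·C_A^2) = (k₁/k₂)·C_A^-1.5·C_G^0.5.
= (0.0506×7.470^0.5×2.600^0.5) / (0.0316×7.470^2) = 0.2230/1.763 = 0.126.
The undesired path is higher order in A, so low C_A (CSTR or dilute feed) favours B.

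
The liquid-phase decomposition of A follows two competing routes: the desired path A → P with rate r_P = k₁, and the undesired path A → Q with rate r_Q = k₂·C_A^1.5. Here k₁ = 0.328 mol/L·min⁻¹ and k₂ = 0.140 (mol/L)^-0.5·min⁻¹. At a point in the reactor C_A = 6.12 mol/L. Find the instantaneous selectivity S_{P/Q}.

0.155

S_{P/Q} = r_P/r_Q = (k₁)/(k₂·C_A^1.5) = (k₁/k₂)·C_A^-1.5.
= (0.328) / (0.140×6.120^1.5) = 0.3280/2.120 = 0.155.
The undesired path is higher order in A, so low C_A (CSTR or dilute feed) favours P.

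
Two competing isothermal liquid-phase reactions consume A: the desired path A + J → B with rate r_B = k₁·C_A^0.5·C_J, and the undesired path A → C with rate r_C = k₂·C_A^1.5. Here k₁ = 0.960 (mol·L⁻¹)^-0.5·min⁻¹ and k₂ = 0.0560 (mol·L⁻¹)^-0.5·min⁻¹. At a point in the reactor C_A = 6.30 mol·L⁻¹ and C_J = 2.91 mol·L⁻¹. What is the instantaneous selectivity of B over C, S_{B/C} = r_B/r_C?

7.92

S_{B/C} = r_B/r_C = (k₁·C_A^0.5·C_J)/(k₂·C_A^1.5) = (k₁/k₂)·C_A⁻¹·C_J.
= (0.960×6.300^0.5×2.910) / (0.0560×6.300^1.5) = 7.012/0.8855 = 7.92.
The undesired path is higher order in A, so low C_A (CSTR or dilute feed) favours B.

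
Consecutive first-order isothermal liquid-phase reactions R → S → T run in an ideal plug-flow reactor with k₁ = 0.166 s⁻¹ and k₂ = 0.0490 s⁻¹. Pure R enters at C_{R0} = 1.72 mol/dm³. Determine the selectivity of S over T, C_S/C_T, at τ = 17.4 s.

1.26

For first-order series with pure R initially, C_S(τ) = k₁C_{R0}/(k₂−k₁)·(e^(−k₁τ) − e^(−k₂τ)).
e^(−k₁τ) = e^(−0.166×17.4) = e^(−2.888) = 0.05567; e^(−k₂τ) = e^(−0.8526) = 0.4263.
C_S = 0.166×1.72/(0.0490−0.166) × (0.05567−0.4263) = (-2.440)×(-0.3706) = 0.9045 mol/dm³.
C_R = C_{R0}e^(−k₁τ) = 0.09574 mol/dm³, so C_T = C_{R0}−C_R−C_S = 0.7198 mol/dm³; C_S/C_T = 1.26.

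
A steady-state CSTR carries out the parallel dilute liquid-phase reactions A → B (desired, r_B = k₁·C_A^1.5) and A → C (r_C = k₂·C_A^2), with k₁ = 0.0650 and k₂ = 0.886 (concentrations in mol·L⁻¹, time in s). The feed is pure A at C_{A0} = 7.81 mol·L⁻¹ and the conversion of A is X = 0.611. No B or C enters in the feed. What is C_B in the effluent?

Exit C_A = C_{A0}(1−X) = 7.81×0.389 = 3.038 mol·L⁻¹.
In a CSTR the entire volume is at exit conditions, so r_B = 0.0650×3.038^1.5 = 0.3442 and r_C = 0.886×3.038^2 = 8.178.
Fraction of consumed A going to B: r_B/(r_B+r_C) = 0.04039.
C_B = 0.04039·C_{A0}·X = 0.04039×7.81×0.611 = 0.193 mol·L⁻¹.

0.193 mol·L⁻¹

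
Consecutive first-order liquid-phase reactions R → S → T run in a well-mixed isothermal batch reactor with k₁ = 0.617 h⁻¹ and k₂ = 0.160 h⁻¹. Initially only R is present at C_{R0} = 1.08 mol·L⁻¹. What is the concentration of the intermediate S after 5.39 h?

For first-order series with pure R initially, C_S(t) = k₁C_{R0}/(k₂−k₁)·(e^(−k₁t) − e^(−k₂t)).
e^(−k₁t) = e^(−0.617×5.39) = e^(−3.326) = 0.03595; e^(−k₂t) = e^(−0.8624) = 0.4221.
C_S = 0.617×1.08/(0.160−0.617) × (0.03595−0.4221) = (-1.458)×(-0.3862) = 0.5631 mol·L⁻¹.

0.563 mol·L⁻¹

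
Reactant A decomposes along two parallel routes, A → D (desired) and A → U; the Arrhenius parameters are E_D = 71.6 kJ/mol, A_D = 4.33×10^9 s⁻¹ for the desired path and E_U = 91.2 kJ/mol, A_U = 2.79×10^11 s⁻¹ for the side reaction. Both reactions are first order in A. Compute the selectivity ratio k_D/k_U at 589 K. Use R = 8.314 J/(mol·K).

0.849

With equal orders, S_{D/U} = k_D/k_U = (A_D/A_U)·exp[(E_U−E_D)/(RT)].
(E_U−E_D)/(RT) = (91.2−71.6)×10³/(8.314×589) = 19600/4897 = 4.002.
k_D/k_U = (4.33×10^9/2.79×10^11)·exp(4.002) = 0.01552 × 54.73 = 0.849.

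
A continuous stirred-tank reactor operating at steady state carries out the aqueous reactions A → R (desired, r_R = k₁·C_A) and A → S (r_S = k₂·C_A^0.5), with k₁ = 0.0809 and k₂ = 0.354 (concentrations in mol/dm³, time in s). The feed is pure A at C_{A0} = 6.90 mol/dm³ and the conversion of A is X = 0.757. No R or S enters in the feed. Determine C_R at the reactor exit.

Exit C_A = C_{A0}(1−X) = 6.90×0.243 = 1.677 mol/dm³.
A CSTR operates uniformly at the exit composition, giving r_R = 0.1356 and r_S = 0.4584 (each k·C_A^n at C_A = 1.677).
Fraction of consumed A going to R: r_R/(r_R+r_S) = 0.2283.
C_R = 0.2283·C_{A0}·X = 0.2283×6.90×0.757 = 1.19 mol/dm³.

1.19 mol/dm³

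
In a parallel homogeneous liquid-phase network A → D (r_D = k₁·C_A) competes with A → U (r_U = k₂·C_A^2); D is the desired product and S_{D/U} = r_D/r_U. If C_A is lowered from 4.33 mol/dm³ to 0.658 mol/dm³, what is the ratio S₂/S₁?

6.58

S_{D/U} = (k₁/k₂)·C_A⁻¹, so S₂/S₁ = (C_{A,2}/C_{A,1})⁻¹.
= 4.33/0.658 = 6.58.
Selectivity toward D rises as C_A falls — low-concentration operation is favoured.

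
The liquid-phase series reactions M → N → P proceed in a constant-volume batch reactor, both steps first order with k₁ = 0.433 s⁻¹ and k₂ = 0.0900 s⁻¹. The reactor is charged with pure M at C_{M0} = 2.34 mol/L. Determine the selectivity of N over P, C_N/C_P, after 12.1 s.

Solving the coupled first-order balances gives C_N(t) = [k₁/(k₂−k₁)]·C_{M0}·(e^(−k₁t) − e^(−k₂t)).
e^(−k₁t) = e^(−0.433×12.1) = e^(−5.239) = 0.005304; e^(−k₂t) = e^(−1.089) = 0.3366.
C_N = 0.433×2.34/(0.0900−0.433) × (0.005304−0.3366) = (-2.954)×(-0.3312) = 0.9785 mol/L.
C_M = C_{M0}e^(−k₁t) = 0.01241 mol/L, so C_P = C_{M0}−C_M−C_N = 1.349 mol/L; C_N/C_P = 0.725.

0.725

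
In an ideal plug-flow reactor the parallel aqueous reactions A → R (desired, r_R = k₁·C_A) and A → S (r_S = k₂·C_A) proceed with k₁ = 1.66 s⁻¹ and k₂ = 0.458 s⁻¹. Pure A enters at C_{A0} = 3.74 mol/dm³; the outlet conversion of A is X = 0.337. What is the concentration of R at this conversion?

0.988 mol/dm³

C_A = C_{A0}(1−X) = 2.480 mol/dm³.
Both paths are first order in A, so the instantaneous fraction to R is constant: dC_R/d(−C_A) = k₁/(k₁+k₂) = 0.7838.
C_R = 0.7838·(C_{A0}−C_A) = 0.7838×1.260 = 0.988 mol/dm³.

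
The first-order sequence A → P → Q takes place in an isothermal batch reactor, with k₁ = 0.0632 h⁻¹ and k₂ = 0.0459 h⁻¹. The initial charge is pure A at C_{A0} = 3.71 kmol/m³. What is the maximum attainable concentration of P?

1.59 kmol/m³

At the optimum, C_{P,max}/C_{A0} = (k₁/k₂)^[k₂/(k₂−k₁)].
= (0.0632/0.0459)^(0.0459/(0.0459−0.0632)) = (1.377)^(-2.653) = 0.4280.
C_{P,max} = 0.4280×3.71 = 1.59 kmol/m³.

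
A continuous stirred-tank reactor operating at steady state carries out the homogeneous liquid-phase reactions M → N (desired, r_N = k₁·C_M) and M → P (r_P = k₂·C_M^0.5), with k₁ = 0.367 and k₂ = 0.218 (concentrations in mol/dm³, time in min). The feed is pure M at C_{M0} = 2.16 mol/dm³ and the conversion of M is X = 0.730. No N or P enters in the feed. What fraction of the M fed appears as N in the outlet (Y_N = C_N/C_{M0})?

Exit C_M = C_{M0}(1−X) = 2.16×0.270 = 0.5832 mol/dm³.
In a CSTR the entire volume is at exit conditions, so r_N = 0.367×0.5832 = 0.2140 and r_P = 0.218×0.5832^0.5 = 0.1665.
Fraction of consumed M going to N: r_N/(r_N+r_P) = 0.5625.
C_N = 0.5625·C_{M0}·X = 0.5625×2.16×0.730 = 0.887 mol/dm³; Y_N = C_N/C_{M0} = 0.411.

0.411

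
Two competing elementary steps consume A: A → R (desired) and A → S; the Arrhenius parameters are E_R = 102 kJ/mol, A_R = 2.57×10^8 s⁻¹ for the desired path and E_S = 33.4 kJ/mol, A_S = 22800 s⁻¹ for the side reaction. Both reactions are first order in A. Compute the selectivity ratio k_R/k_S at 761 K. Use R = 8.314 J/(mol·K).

0.220

With equal orders, S_{R/S} = k_R/k_S = (A_R/A_S)·exp[(E_S−E_R)/(RT)].
(E_S−E_R)/(RT) = (33.4−102)×10³/(8.314×761) = -68600/6327 = -10.84.
k_R/k_S = (2.57×10^8/22800)·exp(-10.84) = 11272 × 1.955×10^-5 = 0.220.
Since E_R > E_S, raising the temperature improves selectivity toward R.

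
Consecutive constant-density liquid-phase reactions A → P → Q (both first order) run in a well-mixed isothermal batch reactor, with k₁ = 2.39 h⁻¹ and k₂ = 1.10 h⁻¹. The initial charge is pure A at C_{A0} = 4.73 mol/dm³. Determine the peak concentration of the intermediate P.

2.44 mol/dm³

For a first-order series the maximum intermediate yield is C_{P,max}/C_{A0} = (k₁/k₂)^[k₂/(k₂−k₁)].
= (2.39/1.10)^(1.10/(1.10−2.39)) = (2.173)^(-0.8527) = 0.5160.
C_{P,max} = 0.5160×4.73 = 2.44 mol/dm³.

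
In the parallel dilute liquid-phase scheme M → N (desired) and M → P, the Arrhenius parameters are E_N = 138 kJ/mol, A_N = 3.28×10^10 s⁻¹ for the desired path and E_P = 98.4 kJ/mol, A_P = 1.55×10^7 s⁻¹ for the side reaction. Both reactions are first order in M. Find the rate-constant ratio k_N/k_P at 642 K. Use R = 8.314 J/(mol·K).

1.27

Since both paths have the same order in M, the concentration cancels and S_{N/P} = k_N/k_P = (A_N/A_P)·exp[(E_P−E_N)/(RT)].
(E_P−E_N)/(RT) = (98.4−138)×10³/(8.314×642) = -39600/5338 = -7.419.
k_N/k_P = (3.28×10^10/1.55×10^7)·exp(-7.419) = 2116 × 5.997×10^-4 = 1.27.
Since E_N > E_P, raising the temperature improves selectivity toward N.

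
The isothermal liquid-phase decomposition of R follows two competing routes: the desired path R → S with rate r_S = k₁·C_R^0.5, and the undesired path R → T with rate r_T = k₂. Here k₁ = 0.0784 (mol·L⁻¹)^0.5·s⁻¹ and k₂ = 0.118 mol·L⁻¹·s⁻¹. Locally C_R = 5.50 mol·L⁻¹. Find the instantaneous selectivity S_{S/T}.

S_{S/T} = r_S/r_T = (k₁·C_R^0.5)/(k₂) = (k₁/k₂)·C_R^0.5.
= (0.0784×5.500^0.5) / (0.118) = 0.1839/0.1180 = 1.56.
Since the desired path is higher order in R, keeping C_R high (PFR or concentrated feed) favours S.

1.56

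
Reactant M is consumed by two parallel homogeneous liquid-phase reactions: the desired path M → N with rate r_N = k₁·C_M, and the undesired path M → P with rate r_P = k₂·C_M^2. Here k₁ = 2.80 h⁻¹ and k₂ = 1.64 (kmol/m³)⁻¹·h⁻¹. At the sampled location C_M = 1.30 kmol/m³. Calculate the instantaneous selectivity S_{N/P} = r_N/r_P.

1.31

S_{N/P} = r_N/r_P = (k₁·C_M)/(k₂·C_M^2) = (k₁/k₂)·C_M⁻¹.
= (2.80×1.300) / (1.64×1.300^2) = 3.640/2.772 = 1.31.
The undesired path is higher order in M, so low C_M (CSTR or dilute feed) favours N.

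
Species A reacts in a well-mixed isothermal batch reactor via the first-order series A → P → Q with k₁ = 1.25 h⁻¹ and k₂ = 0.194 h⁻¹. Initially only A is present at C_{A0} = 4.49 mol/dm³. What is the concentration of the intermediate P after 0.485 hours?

1.94 mol/dm³

Solving the coupled first-order balances gives C_P(t) = [k₁/(k₂−k₁)]·C_{A0}·(e^(−k₁t) − e^(−k₂t)).
e^(−k₁t) = e^(−1.25×0.485) = e^(−0.6062) = 0.5454; e^(−k₂t) = e^(−0.09409) = 0.9102.
C_P = 1.25×4.49/(0.194−1.25) × (0.5454−0.9102) = (-5.315)×(-0.3648) = 1.939 mol/dm³.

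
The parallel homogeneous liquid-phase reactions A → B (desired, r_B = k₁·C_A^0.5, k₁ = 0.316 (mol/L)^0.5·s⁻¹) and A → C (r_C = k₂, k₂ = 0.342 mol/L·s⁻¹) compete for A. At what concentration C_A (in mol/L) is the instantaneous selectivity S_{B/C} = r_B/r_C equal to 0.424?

S_{B/C} = (k₁/k₂)·C_A^0.5 ⇒ C_A = (S·k₂/k₁)^(2).
= (0.424×0.342/0.316)^(2) = (0.4589)^(2) = 0.211 mol/L.

0.211 mol/L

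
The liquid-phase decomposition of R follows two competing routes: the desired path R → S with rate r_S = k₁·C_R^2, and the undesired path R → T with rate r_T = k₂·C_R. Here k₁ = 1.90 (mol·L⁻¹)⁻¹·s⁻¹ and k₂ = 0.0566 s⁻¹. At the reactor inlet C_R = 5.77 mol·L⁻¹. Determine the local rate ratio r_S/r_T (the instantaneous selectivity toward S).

S_{S/T} = r_S/r_T = (k₁·C_R^2)/(k₂·C_R) = (k₁/k₂)·C_R.
= (1.90×5.770^2) / (0.0566×5.770) = 63.26/0.3266 = 194.
Since the desired path is higher order in R, keeping C_R high (PFR or concentrated feed) favours S.

194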